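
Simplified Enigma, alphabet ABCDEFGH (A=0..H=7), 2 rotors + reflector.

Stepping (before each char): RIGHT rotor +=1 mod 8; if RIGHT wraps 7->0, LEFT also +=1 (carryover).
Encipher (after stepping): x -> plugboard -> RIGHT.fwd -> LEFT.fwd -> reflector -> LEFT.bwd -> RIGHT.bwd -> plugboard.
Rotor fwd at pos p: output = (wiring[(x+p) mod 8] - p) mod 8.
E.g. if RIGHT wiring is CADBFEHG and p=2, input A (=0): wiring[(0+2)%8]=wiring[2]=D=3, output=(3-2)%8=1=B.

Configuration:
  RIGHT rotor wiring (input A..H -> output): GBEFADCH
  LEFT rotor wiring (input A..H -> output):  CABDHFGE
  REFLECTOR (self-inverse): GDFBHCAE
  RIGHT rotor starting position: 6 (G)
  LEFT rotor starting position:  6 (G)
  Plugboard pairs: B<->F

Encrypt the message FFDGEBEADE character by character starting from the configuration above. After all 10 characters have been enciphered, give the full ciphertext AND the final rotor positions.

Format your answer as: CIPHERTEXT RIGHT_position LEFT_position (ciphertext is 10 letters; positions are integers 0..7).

Answer: CGCHDCBBED 0 0

Derivation:
Char 1 ('F'): step: R->7, L=6; F->plug->B->R->H->L->H->refl->E->L'->C->R'->C->plug->C
Char 2 ('F'): step: R->0, L->7 (L advanced); F->plug->B->R->B->L->D->refl->B->L'->C->R'->G->plug->G
Char 3 ('D'): step: R->1, L=7; D->plug->D->R->H->L->H->refl->E->L'->E->R'->C->plug->C
Char 4 ('G'): step: R->2, L=7; G->plug->G->R->E->L->E->refl->H->L'->H->R'->H->plug->H
Char 5 ('E'): step: R->3, L=7; E->plug->E->R->E->L->E->refl->H->L'->H->R'->D->plug->D
Char 6 ('B'): step: R->4, L=7; B->plug->F->R->F->L->A->refl->G->L'->G->R'->C->plug->C
Char 7 ('E'): step: R->5, L=7; E->plug->E->R->E->L->E->refl->H->L'->H->R'->F->plug->B
Char 8 ('A'): step: R->6, L=7; A->plug->A->R->E->L->E->refl->H->L'->H->R'->F->plug->B
Char 9 ('D'): step: R->7, L=7; D->plug->D->R->F->L->A->refl->G->L'->G->R'->E->plug->E
Char 10 ('E'): step: R->0, L->0 (L advanced); E->plug->E->R->A->L->C->refl->F->L'->F->R'->D->plug->D
Final: ciphertext=CGCHDCBBED, RIGHT=0, LEFT=0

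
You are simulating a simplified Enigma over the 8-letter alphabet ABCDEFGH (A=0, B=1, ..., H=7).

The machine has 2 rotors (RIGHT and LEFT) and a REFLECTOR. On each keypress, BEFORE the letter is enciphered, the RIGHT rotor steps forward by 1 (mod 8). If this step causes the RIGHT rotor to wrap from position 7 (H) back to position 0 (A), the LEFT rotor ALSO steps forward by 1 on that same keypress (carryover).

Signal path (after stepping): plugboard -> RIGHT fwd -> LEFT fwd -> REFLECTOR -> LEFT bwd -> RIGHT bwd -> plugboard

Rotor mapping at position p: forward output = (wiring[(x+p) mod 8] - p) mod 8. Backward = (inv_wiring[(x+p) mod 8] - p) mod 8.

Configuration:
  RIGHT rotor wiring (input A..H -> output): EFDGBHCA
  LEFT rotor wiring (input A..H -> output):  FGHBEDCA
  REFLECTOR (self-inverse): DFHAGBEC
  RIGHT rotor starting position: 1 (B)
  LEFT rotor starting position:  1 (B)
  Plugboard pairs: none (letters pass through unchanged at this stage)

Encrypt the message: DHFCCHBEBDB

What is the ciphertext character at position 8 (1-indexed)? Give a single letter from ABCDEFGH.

Char 1 ('D'): step: R->2, L=1; D->plug->D->R->F->L->B->refl->F->L'->A->R'->E->plug->E
Char 2 ('H'): step: R->3, L=1; H->plug->H->R->A->L->F->refl->B->L'->F->R'->E->plug->E
Char 3 ('F'): step: R->4, L=1; F->plug->F->R->B->L->G->refl->E->L'->H->R'->G->plug->G
Char 4 ('C'): step: R->5, L=1; C->plug->C->R->D->L->D->refl->A->L'->C->R'->A->plug->A
Char 5 ('C'): step: R->6, L=1; C->plug->C->R->G->L->H->refl->C->L'->E->R'->A->plug->A
Char 6 ('H'): step: R->7, L=1; H->plug->H->R->D->L->D->refl->A->L'->C->R'->F->plug->F
Char 7 ('B'): step: R->0, L->2 (L advanced); B->plug->B->R->F->L->G->refl->E->L'->H->R'->F->plug->F
Char 8 ('E'): step: R->1, L=2; E->plug->E->R->G->L->D->refl->A->L'->E->R'->A->plug->A

A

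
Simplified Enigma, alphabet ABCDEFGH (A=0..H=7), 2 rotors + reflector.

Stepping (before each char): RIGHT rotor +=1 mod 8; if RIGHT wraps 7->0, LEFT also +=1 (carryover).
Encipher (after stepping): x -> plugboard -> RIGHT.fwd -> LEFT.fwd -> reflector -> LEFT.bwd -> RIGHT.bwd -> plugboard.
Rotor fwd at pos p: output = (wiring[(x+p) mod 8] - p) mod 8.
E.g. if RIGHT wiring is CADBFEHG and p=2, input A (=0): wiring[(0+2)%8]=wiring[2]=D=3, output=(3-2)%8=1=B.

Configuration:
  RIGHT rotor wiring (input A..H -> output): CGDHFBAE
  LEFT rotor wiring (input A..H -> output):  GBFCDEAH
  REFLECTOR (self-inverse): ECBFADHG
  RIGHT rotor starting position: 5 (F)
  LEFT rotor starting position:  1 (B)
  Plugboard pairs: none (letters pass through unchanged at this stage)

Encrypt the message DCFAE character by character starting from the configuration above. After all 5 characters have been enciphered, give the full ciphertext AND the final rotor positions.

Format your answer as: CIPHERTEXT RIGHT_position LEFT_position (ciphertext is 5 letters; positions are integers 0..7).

Answer: FDBEA 2 2

Derivation:
Char 1 ('D'): step: R->6, L=1; D->plug->D->R->A->L->A->refl->E->L'->B->R'->F->plug->F
Char 2 ('C'): step: R->7, L=1; C->plug->C->R->H->L->F->refl->D->L'->E->R'->D->plug->D
Char 3 ('F'): step: R->0, L->2 (L advanced); F->plug->F->R->B->L->A->refl->E->L'->G->R'->B->plug->B
Char 4 ('A'): step: R->1, L=2; A->plug->A->R->F->L->F->refl->D->L'->A->R'->E->plug->E
Char 5 ('E'): step: R->2, L=2; E->plug->E->R->G->L->E->refl->A->L'->B->R'->A->plug->A
Final: ciphertext=FDBEA, RIGHT=2, LEFT=2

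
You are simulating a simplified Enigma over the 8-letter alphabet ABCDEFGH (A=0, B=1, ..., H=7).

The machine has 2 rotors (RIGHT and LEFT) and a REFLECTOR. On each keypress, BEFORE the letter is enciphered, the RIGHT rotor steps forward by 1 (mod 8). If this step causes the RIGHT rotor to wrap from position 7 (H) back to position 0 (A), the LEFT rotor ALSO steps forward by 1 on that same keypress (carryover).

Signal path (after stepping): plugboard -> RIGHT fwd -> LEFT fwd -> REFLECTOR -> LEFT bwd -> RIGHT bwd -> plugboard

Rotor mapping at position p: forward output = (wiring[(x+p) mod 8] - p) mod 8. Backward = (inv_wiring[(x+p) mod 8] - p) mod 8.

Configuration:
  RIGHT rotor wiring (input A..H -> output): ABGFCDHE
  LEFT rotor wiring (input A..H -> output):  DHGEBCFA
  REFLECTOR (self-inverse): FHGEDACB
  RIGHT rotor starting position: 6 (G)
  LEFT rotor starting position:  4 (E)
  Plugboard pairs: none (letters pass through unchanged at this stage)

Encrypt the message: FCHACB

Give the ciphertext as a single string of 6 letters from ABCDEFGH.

Answer: ADEBEG

Derivation:
Char 1 ('F'): step: R->7, L=4; F->plug->F->R->D->L->E->refl->D->L'->F->R'->A->plug->A
Char 2 ('C'): step: R->0, L->5 (L advanced); C->plug->C->R->G->L->H->refl->B->L'->F->R'->D->plug->D
Char 3 ('H'): step: R->1, L=5; H->plug->H->R->H->L->E->refl->D->L'->C->R'->E->plug->E
Char 4 ('A'): step: R->2, L=5; A->plug->A->R->E->L->C->refl->G->L'->D->R'->B->plug->B
Char 5 ('C'): step: R->3, L=5; C->plug->C->R->A->L->F->refl->A->L'->B->R'->E->plug->E
Char 6 ('B'): step: R->4, L=5; B->plug->B->R->H->L->E->refl->D->L'->C->R'->G->plug->G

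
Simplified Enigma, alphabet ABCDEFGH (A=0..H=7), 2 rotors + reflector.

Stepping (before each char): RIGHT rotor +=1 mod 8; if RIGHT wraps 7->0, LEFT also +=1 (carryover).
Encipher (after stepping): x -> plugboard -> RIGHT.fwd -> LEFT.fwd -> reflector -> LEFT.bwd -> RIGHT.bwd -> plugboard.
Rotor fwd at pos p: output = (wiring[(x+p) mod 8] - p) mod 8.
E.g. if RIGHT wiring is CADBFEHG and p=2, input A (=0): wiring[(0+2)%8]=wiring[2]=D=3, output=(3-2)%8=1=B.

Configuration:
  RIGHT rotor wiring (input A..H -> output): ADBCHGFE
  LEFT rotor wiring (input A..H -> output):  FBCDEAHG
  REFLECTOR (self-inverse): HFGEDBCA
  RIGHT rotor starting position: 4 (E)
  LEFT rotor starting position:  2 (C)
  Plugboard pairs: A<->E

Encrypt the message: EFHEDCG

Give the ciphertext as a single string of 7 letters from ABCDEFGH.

Answer: FGEAAGE

Derivation:
Char 1 ('E'): step: R->5, L=2; E->plug->A->R->B->L->B->refl->F->L'->E->R'->F->plug->F
Char 2 ('F'): step: R->6, L=2; F->plug->F->R->E->L->F->refl->B->L'->B->R'->G->plug->G
Char 3 ('H'): step: R->7, L=2; H->plug->H->R->G->L->D->refl->E->L'->F->R'->A->plug->E
Char 4 ('E'): step: R->0, L->3 (L advanced); E->plug->A->R->A->L->A->refl->H->L'->H->R'->E->plug->A
Char 5 ('D'): step: R->1, L=3; D->plug->D->R->G->L->G->refl->C->L'->F->R'->E->plug->A
Char 6 ('C'): step: R->2, L=3; C->plug->C->R->F->L->C->refl->G->L'->G->R'->G->plug->G
Char 7 ('G'): step: R->3, L=3; G->plug->G->R->A->L->A->refl->H->L'->H->R'->A->plug->E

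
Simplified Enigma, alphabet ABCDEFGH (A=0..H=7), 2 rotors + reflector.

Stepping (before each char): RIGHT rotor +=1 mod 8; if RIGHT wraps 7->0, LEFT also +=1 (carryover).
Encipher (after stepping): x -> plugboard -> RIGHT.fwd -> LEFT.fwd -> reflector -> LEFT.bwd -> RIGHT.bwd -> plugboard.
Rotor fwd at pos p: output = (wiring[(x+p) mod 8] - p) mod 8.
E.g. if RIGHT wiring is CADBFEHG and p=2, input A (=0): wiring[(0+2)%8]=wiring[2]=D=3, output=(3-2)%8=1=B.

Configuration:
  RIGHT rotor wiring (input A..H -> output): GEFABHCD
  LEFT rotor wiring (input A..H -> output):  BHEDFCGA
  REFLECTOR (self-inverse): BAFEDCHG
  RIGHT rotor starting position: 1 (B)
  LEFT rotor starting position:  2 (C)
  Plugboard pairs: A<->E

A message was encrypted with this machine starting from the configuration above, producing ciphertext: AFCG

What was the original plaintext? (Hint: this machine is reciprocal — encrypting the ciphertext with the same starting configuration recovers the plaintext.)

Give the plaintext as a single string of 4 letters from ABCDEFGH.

Answer: CGED

Derivation:
Char 1 ('A'): step: R->2, L=2; A->plug->E->R->A->L->C->refl->F->L'->H->R'->C->plug->C
Char 2 ('F'): step: R->3, L=2; F->plug->F->R->D->L->A->refl->B->L'->B->R'->G->plug->G
Char 3 ('C'): step: R->4, L=2; C->plug->C->R->G->L->H->refl->G->L'->F->R'->A->plug->E
Char 4 ('G'): step: R->5, L=2; G->plug->G->R->D->L->A->refl->B->L'->B->R'->D->plug->D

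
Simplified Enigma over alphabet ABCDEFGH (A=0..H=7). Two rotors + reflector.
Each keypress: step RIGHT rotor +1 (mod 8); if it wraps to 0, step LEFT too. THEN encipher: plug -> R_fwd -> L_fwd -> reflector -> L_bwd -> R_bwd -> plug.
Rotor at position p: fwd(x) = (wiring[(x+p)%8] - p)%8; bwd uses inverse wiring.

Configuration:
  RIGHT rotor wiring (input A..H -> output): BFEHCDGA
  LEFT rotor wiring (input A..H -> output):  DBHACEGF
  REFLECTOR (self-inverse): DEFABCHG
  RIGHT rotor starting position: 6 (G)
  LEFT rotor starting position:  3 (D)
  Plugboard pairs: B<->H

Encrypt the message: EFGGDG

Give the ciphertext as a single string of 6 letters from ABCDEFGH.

Answer: GDHBHD

Derivation:
Char 1 ('E'): step: R->7, L=3; E->plug->E->R->A->L->F->refl->C->L'->E->R'->G->plug->G
Char 2 ('F'): step: R->0, L->4 (L advanced); F->plug->F->R->D->L->B->refl->E->L'->H->R'->D->plug->D
Char 3 ('G'): step: R->1, L=4; G->plug->G->R->H->L->E->refl->B->L'->D->R'->B->plug->H
Char 4 ('G'): step: R->2, L=4; G->plug->G->R->H->L->E->refl->B->L'->D->R'->H->plug->B
Char 5 ('D'): step: R->3, L=4; D->plug->D->R->D->L->B->refl->E->L'->H->R'->B->plug->H
Char 6 ('G'): step: R->4, L=4; G->plug->G->R->A->L->G->refl->H->L'->E->R'->D->plug->D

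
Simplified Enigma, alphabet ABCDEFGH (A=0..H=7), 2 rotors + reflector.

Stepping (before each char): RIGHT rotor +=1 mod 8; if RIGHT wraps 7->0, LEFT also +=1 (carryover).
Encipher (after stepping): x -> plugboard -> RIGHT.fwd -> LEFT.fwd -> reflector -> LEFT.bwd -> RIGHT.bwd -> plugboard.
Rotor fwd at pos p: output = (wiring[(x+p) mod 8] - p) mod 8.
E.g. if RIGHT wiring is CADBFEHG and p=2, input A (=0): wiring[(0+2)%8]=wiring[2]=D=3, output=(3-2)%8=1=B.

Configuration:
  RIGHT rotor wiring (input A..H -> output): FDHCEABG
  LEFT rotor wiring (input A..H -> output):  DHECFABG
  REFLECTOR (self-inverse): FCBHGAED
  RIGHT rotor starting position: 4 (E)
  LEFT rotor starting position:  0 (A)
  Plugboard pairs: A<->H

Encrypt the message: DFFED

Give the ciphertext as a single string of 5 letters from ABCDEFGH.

Answer: CDCGF

Derivation:
Char 1 ('D'): step: R->5, L=0; D->plug->D->R->A->L->D->refl->H->L'->B->R'->C->plug->C
Char 2 ('F'): step: R->6, L=0; F->plug->F->R->E->L->F->refl->A->L'->F->R'->D->plug->D
Char 3 ('F'): step: R->7, L=0; F->plug->F->R->F->L->A->refl->F->L'->E->R'->C->plug->C
Char 4 ('E'): step: R->0, L->1 (L advanced); E->plug->E->R->E->L->H->refl->D->L'->B->R'->G->plug->G
Char 5 ('D'): step: R->1, L=1; D->plug->D->R->D->L->E->refl->G->L'->A->R'->F->plug->F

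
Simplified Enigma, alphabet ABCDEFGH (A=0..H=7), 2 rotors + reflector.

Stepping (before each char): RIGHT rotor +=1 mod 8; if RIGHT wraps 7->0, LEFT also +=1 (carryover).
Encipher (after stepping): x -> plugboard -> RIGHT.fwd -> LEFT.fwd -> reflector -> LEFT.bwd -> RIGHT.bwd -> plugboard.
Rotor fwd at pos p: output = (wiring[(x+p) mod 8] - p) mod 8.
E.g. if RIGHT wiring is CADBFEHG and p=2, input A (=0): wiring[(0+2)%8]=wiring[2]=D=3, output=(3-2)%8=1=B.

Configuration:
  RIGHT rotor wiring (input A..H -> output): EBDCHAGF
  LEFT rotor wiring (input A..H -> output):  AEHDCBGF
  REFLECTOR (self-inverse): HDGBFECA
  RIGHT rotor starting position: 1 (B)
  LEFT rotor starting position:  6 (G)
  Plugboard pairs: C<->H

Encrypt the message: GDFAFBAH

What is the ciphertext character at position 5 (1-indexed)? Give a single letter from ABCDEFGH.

Char 1 ('G'): step: R->2, L=6; G->plug->G->R->C->L->C->refl->G->L'->D->R'->F->plug->F
Char 2 ('D'): step: R->3, L=6; D->plug->D->R->D->L->G->refl->C->L'->C->R'->E->plug->E
Char 3 ('F'): step: R->4, L=6; F->plug->F->R->F->L->F->refl->E->L'->G->R'->H->plug->C
Char 4 ('A'): step: R->5, L=6; A->plug->A->R->D->L->G->refl->C->L'->C->R'->H->plug->C
Char 5 ('F'): step: R->6, L=6; F->plug->F->R->E->L->B->refl->D->L'->H->R'->B->plug->B

B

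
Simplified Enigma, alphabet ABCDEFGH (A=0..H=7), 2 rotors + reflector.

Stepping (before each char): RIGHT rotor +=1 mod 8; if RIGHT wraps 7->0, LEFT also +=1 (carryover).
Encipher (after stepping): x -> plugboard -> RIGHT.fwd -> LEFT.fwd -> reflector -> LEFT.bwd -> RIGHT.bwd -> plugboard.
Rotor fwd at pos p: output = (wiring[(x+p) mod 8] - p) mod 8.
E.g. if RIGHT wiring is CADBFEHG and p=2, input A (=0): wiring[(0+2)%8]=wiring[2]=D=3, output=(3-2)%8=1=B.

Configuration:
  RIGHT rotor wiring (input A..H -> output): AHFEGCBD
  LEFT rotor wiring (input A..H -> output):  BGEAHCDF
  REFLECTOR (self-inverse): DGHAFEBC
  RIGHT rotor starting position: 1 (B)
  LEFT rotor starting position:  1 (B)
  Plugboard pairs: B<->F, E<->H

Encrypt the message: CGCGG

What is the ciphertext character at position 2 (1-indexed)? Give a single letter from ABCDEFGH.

Char 1 ('C'): step: R->2, L=1; C->plug->C->R->E->L->B->refl->G->L'->D->R'->A->plug->A
Char 2 ('G'): step: R->3, L=1; G->plug->G->R->E->L->B->refl->G->L'->D->R'->B->plug->F

F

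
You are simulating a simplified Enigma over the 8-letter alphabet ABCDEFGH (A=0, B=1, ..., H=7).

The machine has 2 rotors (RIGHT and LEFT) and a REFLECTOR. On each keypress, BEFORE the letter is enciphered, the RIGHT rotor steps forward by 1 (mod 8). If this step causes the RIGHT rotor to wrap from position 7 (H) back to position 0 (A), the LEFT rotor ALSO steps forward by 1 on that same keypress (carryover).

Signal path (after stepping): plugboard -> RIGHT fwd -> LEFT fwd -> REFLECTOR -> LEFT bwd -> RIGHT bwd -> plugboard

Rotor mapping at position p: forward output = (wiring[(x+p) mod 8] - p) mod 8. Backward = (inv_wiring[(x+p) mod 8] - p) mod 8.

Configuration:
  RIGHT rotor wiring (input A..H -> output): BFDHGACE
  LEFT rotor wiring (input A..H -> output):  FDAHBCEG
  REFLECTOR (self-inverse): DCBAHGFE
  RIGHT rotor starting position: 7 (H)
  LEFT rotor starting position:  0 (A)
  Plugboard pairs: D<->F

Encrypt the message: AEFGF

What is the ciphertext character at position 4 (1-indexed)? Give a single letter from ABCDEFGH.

Char 1 ('A'): step: R->0, L->1 (L advanced); A->plug->A->R->B->L->H->refl->E->L'->H->R'->D->plug->F
Char 2 ('E'): step: R->1, L=1; E->plug->E->R->H->L->E->refl->H->L'->B->R'->F->plug->D
Char 3 ('F'): step: R->2, L=1; F->plug->D->R->G->L->F->refl->G->L'->C->R'->F->plug->D
Char 4 ('G'): step: R->3, L=1; G->plug->G->R->C->L->G->refl->F->L'->G->R'->F->plug->D

D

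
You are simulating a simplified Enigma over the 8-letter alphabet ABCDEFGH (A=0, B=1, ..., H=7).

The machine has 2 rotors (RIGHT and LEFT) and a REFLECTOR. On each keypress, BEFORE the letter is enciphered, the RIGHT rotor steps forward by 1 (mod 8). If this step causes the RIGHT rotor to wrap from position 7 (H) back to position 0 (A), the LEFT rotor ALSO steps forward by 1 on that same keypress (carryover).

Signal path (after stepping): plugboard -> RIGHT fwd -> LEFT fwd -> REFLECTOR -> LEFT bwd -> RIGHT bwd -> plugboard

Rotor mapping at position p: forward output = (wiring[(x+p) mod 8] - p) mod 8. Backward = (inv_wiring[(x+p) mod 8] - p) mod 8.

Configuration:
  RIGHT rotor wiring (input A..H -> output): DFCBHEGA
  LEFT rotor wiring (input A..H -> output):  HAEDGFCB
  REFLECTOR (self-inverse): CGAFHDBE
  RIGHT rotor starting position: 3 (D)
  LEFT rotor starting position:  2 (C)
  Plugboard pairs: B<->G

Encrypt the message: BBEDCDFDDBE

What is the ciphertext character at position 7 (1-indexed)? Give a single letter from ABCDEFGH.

Char 1 ('B'): step: R->4, L=2; B->plug->G->R->G->L->F->refl->D->L'->D->R'->A->plug->A
Char 2 ('B'): step: R->5, L=2; B->plug->G->R->E->L->A->refl->C->L'->A->R'->E->plug->E
Char 3 ('E'): step: R->6, L=2; E->plug->E->R->E->L->A->refl->C->L'->A->R'->A->plug->A
Char 4 ('D'): step: R->7, L=2; D->plug->D->R->D->L->D->refl->F->L'->G->R'->C->plug->C
Char 5 ('C'): step: R->0, L->3 (L advanced); C->plug->C->R->C->L->C->refl->A->L'->A->R'->H->plug->H
Char 6 ('D'): step: R->1, L=3; D->plug->D->R->G->L->F->refl->D->L'->B->R'->B->plug->G
Char 7 ('F'): step: R->2, L=3; F->plug->F->R->G->L->F->refl->D->L'->B->R'->G->plug->B

B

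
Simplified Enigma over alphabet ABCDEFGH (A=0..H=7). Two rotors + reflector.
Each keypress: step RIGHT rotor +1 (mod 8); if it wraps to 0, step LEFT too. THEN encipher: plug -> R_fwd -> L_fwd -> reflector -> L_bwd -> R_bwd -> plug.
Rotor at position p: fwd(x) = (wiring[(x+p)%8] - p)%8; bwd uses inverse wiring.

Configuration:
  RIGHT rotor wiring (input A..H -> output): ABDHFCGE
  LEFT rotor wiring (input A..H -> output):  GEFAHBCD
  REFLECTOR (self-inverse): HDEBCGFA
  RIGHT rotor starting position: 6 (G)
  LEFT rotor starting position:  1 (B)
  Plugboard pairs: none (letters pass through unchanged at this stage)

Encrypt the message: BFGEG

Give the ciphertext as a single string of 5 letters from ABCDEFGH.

Answer: FBDCC

Derivation:
Char 1 ('B'): step: R->7, L=1; B->plug->B->R->B->L->E->refl->C->L'->G->R'->F->plug->F
Char 2 ('F'): step: R->0, L->2 (L advanced); F->plug->F->R->C->L->F->refl->G->L'->B->R'->B->plug->B
Char 3 ('G'): step: R->1, L=2; G->plug->G->R->D->L->H->refl->A->L'->E->R'->D->plug->D
Char 4 ('E'): step: R->2, L=2; E->plug->E->R->E->L->A->refl->H->L'->D->R'->C->plug->C
Char 5 ('G'): step: R->3, L=2; G->plug->G->R->G->L->E->refl->C->L'->H->R'->C->plug->C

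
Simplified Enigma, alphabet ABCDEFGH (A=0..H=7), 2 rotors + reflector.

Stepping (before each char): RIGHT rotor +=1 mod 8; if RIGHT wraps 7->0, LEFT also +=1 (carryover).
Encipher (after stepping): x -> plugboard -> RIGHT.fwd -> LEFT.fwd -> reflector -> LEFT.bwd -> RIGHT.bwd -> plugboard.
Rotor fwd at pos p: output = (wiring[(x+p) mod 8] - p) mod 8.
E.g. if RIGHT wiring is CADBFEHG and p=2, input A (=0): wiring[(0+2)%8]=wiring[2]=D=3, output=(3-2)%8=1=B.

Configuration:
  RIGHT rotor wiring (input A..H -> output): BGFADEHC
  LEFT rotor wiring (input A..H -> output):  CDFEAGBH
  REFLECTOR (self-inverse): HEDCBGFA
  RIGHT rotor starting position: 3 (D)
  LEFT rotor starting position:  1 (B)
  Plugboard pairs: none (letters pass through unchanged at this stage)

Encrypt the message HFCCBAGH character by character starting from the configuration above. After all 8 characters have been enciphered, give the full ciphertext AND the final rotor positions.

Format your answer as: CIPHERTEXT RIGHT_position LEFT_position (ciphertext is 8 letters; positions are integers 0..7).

Answer: DBGEFDAA 3 2

Derivation:
Char 1 ('H'): step: R->4, L=1; H->plug->H->R->E->L->F->refl->G->L'->G->R'->D->plug->D
Char 2 ('F'): step: R->5, L=1; F->plug->F->R->A->L->C->refl->D->L'->C->R'->B->plug->B
Char 3 ('C'): step: R->6, L=1; C->plug->C->R->D->L->H->refl->A->L'->F->R'->G->plug->G
Char 4 ('C'): step: R->7, L=1; C->plug->C->R->H->L->B->refl->E->L'->B->R'->E->plug->E
Char 5 ('B'): step: R->0, L->2 (L advanced); B->plug->B->R->G->L->A->refl->H->L'->E->R'->F->plug->F
Char 6 ('A'): step: R->1, L=2; A->plug->A->R->F->L->F->refl->G->L'->C->R'->D->plug->D
Char 7 ('G'): step: R->2, L=2; G->plug->G->R->H->L->B->refl->E->L'->D->R'->A->plug->A
Char 8 ('H'): step: R->3, L=2; H->plug->H->R->C->L->G->refl->F->L'->F->R'->A->plug->A
Final: ciphertext=DBGEFDAA, RIGHT=3, LEFT=2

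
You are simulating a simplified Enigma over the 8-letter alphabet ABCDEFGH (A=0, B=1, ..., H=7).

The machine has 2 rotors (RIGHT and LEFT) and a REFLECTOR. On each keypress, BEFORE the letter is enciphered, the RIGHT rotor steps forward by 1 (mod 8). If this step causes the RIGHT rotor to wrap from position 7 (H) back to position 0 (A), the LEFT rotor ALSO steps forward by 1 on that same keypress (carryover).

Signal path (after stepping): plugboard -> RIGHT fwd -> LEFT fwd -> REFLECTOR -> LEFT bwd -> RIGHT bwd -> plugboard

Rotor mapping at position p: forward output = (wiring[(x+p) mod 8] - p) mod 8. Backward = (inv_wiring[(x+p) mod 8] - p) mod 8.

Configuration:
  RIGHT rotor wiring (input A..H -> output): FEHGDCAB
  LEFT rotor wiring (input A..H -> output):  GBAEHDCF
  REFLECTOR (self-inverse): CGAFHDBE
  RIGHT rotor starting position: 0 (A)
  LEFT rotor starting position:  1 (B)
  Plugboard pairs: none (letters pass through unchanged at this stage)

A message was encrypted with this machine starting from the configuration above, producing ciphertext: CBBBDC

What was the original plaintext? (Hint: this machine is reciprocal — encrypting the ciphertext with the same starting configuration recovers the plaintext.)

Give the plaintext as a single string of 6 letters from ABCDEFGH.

Char 1 ('C'): step: R->1, L=1; C->plug->C->R->F->L->B->refl->G->L'->D->R'->A->plug->A
Char 2 ('B'): step: R->2, L=1; B->plug->B->R->E->L->C->refl->A->L'->A->R'->D->plug->D
Char 3 ('B'): step: R->3, L=1; B->plug->B->R->A->L->A->refl->C->L'->E->R'->H->plug->H
Char 4 ('B'): step: R->4, L=1; B->plug->B->R->G->L->E->refl->H->L'->B->R'->E->plug->E
Char 5 ('D'): step: R->5, L=1; D->plug->D->R->A->L->A->refl->C->L'->E->R'->C->plug->C
Char 6 ('C'): step: R->6, L=1; C->plug->C->R->H->L->F->refl->D->L'->C->R'->A->plug->A

Answer: ADHECA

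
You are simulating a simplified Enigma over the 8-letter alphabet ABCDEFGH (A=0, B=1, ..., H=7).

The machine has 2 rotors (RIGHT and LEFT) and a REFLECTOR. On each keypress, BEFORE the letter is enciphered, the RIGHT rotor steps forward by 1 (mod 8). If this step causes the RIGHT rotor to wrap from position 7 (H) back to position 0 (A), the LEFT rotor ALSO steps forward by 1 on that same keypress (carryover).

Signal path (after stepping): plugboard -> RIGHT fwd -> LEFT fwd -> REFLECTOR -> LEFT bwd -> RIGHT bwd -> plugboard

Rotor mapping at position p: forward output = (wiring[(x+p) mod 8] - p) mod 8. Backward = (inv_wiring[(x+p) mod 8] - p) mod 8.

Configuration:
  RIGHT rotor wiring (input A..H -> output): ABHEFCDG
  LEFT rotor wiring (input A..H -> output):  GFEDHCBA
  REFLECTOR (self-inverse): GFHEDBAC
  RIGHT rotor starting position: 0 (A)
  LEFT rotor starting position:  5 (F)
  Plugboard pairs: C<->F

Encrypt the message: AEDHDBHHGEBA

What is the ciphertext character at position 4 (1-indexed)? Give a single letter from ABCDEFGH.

Char 1 ('A'): step: R->1, L=5; A->plug->A->R->A->L->F->refl->B->L'->D->R'->C->plug->F
Char 2 ('E'): step: R->2, L=5; E->plug->E->R->B->L->E->refl->D->L'->C->R'->B->plug->B
Char 3 ('D'): step: R->3, L=5; D->plug->D->R->A->L->F->refl->B->L'->D->R'->E->plug->E
Char 4 ('H'): step: R->4, L=5; H->plug->H->R->A->L->F->refl->B->L'->D->R'->G->plug->G

G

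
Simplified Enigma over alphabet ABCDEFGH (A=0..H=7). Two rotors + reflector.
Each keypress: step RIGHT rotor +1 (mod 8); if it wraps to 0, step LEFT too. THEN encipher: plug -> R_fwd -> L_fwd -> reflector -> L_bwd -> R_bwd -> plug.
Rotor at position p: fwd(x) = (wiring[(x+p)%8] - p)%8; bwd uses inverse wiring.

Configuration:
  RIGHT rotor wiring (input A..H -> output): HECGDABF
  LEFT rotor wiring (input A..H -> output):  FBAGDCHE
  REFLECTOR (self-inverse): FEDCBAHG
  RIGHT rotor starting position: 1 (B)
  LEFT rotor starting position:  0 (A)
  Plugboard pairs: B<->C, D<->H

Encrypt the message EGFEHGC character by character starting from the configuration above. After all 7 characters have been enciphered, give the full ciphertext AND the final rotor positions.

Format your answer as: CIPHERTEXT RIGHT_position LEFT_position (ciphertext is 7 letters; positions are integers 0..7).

Char 1 ('E'): step: R->2, L=0; E->plug->E->R->H->L->E->refl->B->L'->B->R'->C->plug->B
Char 2 ('G'): step: R->3, L=0; G->plug->G->R->B->L->B->refl->E->L'->H->R'->H->plug->D
Char 3 ('F'): step: R->4, L=0; F->plug->F->R->A->L->F->refl->A->L'->C->R'->H->plug->D
Char 4 ('E'): step: R->5, L=0; E->plug->E->R->H->L->E->refl->B->L'->B->R'->G->plug->G
Char 5 ('H'): step: R->6, L=0; H->plug->D->R->G->L->H->refl->G->L'->D->R'->A->plug->A
Char 6 ('G'): step: R->7, L=0; G->plug->G->R->B->L->B->refl->E->L'->H->R'->E->plug->E
Char 7 ('C'): step: R->0, L->1 (L advanced); C->plug->B->R->E->L->B->refl->E->L'->H->R'->A->plug->A
Final: ciphertext=BDDGAEA, RIGHT=0, LEFT=1

Answer: BDDGAEA 0 1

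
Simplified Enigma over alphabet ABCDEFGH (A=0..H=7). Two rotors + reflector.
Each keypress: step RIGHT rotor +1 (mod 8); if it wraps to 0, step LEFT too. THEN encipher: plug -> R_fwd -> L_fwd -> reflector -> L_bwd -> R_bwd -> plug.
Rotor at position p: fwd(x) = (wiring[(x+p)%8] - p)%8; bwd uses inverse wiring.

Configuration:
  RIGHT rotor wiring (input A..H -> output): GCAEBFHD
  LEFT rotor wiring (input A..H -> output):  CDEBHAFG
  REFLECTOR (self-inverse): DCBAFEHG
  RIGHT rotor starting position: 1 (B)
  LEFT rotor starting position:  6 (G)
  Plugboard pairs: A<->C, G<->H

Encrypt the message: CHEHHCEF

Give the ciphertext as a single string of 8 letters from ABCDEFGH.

Answer: ABAAEGFE

Derivation:
Char 1 ('C'): step: R->2, L=6; C->plug->A->R->G->L->B->refl->C->L'->H->R'->C->plug->A
Char 2 ('H'): step: R->3, L=6; H->plug->G->R->H->L->C->refl->B->L'->G->R'->B->plug->B
Char 3 ('E'): step: R->4, L=6; E->plug->E->R->C->L->E->refl->F->L'->D->R'->C->plug->A
Char 4 ('H'): step: R->5, L=6; H->plug->G->R->H->L->C->refl->B->L'->G->R'->C->plug->A
Char 5 ('H'): step: R->6, L=6; H->plug->G->R->D->L->F->refl->E->L'->C->R'->E->plug->E
Char 6 ('C'): step: R->7, L=6; C->plug->A->R->E->L->G->refl->H->L'->A->R'->H->plug->G
Char 7 ('E'): step: R->0, L->7 (L advanced); E->plug->E->R->B->L->D->refl->A->L'->F->R'->F->plug->F
Char 8 ('F'): step: R->1, L=7; F->plug->F->R->G->L->B->refl->C->L'->E->R'->E->plug->E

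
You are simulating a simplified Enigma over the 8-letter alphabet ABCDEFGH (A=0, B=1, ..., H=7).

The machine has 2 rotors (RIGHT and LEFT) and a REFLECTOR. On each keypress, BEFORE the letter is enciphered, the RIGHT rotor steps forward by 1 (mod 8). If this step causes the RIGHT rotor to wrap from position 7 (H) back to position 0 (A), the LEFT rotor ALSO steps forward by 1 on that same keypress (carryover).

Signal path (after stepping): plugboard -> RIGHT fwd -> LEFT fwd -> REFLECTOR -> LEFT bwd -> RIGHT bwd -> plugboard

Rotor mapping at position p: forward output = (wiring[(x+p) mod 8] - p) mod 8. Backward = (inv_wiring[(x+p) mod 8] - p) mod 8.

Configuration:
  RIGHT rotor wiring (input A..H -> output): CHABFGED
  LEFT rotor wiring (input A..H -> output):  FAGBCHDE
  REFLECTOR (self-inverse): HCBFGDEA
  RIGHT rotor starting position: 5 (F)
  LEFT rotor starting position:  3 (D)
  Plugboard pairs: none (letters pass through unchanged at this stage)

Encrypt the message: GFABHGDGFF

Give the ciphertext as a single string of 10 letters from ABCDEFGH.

Char 1 ('G'): step: R->6, L=3; G->plug->G->R->H->L->D->refl->F->L'->G->R'->A->plug->A
Char 2 ('F'): step: R->7, L=3; F->plug->F->R->G->L->F->refl->D->L'->H->R'->G->plug->G
Char 3 ('A'): step: R->0, L->4 (L advanced); A->plug->A->R->C->L->H->refl->A->L'->D->R'->H->plug->H
Char 4 ('B'): step: R->1, L=4; B->plug->B->R->H->L->F->refl->D->L'->B->R'->H->plug->H
Char 5 ('H'): step: R->2, L=4; H->plug->H->R->F->L->E->refl->G->L'->A->R'->G->plug->G
Char 6 ('G'): step: R->3, L=4; G->plug->G->R->E->L->B->refl->C->L'->G->R'->A->plug->A
Char 7 ('D'): step: R->4, L=4; D->plug->D->R->H->L->F->refl->D->L'->B->R'->A->plug->A
Char 8 ('G'): step: R->5, L=4; G->plug->G->R->E->L->B->refl->C->L'->G->R'->C->plug->C
Char 9 ('F'): step: R->6, L=4; F->plug->F->R->D->L->A->refl->H->L'->C->R'->E->plug->E
Char 10 ('F'): step: R->7, L=4; F->plug->F->R->G->L->C->refl->B->L'->E->R'->A->plug->A

Answer: AGHHGAACEA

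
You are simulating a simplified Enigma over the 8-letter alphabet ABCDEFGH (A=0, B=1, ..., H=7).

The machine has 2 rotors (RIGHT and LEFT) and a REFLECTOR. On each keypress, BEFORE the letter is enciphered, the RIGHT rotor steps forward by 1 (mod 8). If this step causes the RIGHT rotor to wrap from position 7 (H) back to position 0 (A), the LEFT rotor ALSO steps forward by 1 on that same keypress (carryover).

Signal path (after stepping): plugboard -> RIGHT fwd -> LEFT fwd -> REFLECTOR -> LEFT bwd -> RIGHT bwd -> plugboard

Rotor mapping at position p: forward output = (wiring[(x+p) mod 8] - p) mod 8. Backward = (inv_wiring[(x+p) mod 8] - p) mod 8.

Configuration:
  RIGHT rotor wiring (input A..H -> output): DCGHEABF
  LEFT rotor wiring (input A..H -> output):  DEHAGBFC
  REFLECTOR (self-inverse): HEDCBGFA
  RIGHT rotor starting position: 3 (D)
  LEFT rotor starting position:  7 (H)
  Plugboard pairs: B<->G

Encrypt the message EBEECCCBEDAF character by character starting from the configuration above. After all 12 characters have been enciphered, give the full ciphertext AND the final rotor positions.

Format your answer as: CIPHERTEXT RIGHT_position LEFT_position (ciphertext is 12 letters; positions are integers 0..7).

Answer: BHBAEBFFAGHB 7 0

Derivation:
Char 1 ('E'): step: R->4, L=7; E->plug->E->R->H->L->G->refl->F->L'->C->R'->G->plug->B
Char 2 ('B'): step: R->5, L=7; B->plug->G->R->C->L->F->refl->G->L'->H->R'->H->plug->H
Char 3 ('E'): step: R->6, L=7; E->plug->E->R->A->L->D->refl->C->L'->G->R'->G->plug->B
Char 4 ('E'): step: R->7, L=7; E->plug->E->R->A->L->D->refl->C->L'->G->R'->A->plug->A
Char 5 ('C'): step: R->0, L->0 (L advanced); C->plug->C->R->G->L->F->refl->G->L'->E->R'->E->plug->E
Char 6 ('C'): step: R->1, L=0; C->plug->C->R->G->L->F->refl->G->L'->E->R'->G->plug->B
Char 7 ('C'): step: R->2, L=0; C->plug->C->R->C->L->H->refl->A->L'->D->R'->F->plug->F
Char 8 ('B'): step: R->3, L=0; B->plug->G->R->H->L->C->refl->D->L'->A->R'->F->plug->F
Char 9 ('E'): step: R->4, L=0; E->plug->E->R->H->L->C->refl->D->L'->A->R'->A->plug->A
Char 10 ('D'): step: R->5, L=0; D->plug->D->R->G->L->F->refl->G->L'->E->R'->B->plug->G
Char 11 ('A'): step: R->6, L=0; A->plug->A->R->D->L->A->refl->H->L'->C->R'->H->plug->H
Char 12 ('F'): step: R->7, L=0; F->plug->F->R->F->L->B->refl->E->L'->B->R'->G->plug->B
Final: ciphertext=BHBAEBFFAGHB, RIGHT=7, LEFT=0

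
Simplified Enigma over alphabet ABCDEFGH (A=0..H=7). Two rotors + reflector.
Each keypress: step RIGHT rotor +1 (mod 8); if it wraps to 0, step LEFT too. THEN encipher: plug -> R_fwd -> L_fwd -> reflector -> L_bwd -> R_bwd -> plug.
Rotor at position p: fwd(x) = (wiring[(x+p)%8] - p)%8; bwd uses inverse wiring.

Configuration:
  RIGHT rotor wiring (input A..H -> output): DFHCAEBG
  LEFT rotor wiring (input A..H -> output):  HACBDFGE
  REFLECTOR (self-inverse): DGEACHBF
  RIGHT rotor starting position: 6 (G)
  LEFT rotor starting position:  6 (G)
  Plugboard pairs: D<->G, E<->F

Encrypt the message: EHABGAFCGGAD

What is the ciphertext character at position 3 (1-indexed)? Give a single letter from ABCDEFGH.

Char 1 ('E'): step: R->7, L=6; E->plug->F->R->B->L->G->refl->B->L'->C->R'->H->plug->H
Char 2 ('H'): step: R->0, L->7 (L advanced); H->plug->H->R->G->L->G->refl->B->L'->C->R'->D->plug->G
Char 3 ('A'): step: R->1, L=7; A->plug->A->R->E->L->C->refl->E->L'->F->R'->G->plug->D

D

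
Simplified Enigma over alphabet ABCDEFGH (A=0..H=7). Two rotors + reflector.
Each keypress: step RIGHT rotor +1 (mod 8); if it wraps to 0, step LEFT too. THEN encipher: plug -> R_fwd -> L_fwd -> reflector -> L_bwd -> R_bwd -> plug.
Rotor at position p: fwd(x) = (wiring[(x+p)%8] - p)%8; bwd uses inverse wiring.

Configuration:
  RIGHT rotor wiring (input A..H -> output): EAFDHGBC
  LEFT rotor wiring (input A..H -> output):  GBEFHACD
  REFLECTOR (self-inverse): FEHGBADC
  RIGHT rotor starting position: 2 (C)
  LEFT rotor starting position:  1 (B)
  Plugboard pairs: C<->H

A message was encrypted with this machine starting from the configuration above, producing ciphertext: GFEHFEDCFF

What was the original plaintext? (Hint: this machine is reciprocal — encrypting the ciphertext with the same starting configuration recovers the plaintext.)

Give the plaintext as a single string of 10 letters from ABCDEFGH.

Char 1 ('G'): step: R->3, L=1; G->plug->G->R->F->L->B->refl->E->L'->C->R'->H->plug->C
Char 2 ('F'): step: R->4, L=1; F->plug->F->R->E->L->H->refl->C->L'->G->R'->D->plug->D
Char 3 ('E'): step: R->5, L=1; E->plug->E->R->D->L->G->refl->D->L'->B->R'->A->plug->A
Char 4 ('H'): step: R->6, L=1; H->plug->C->R->G->L->C->refl->H->L'->E->R'->B->plug->B
Char 5 ('F'): step: R->7, L=1; F->plug->F->R->A->L->A->refl->F->L'->H->R'->G->plug->G
Char 6 ('E'): step: R->0, L->2 (L advanced); E->plug->E->R->H->L->H->refl->C->L'->A->R'->B->plug->B
Char 7 ('D'): step: R->1, L=2; D->plug->D->R->G->L->E->refl->B->L'->F->R'->E->plug->E
Char 8 ('C'): step: R->2, L=2; C->plug->H->R->G->L->E->refl->B->L'->F->R'->C->plug->H
Char 9 ('F'): step: R->3, L=2; F->plug->F->R->B->L->D->refl->G->L'->D->R'->C->plug->H
Char 10 ('F'): step: R->4, L=2; F->plug->F->R->E->L->A->refl->F->L'->C->R'->B->plug->B

Answer: CDABGBEHHB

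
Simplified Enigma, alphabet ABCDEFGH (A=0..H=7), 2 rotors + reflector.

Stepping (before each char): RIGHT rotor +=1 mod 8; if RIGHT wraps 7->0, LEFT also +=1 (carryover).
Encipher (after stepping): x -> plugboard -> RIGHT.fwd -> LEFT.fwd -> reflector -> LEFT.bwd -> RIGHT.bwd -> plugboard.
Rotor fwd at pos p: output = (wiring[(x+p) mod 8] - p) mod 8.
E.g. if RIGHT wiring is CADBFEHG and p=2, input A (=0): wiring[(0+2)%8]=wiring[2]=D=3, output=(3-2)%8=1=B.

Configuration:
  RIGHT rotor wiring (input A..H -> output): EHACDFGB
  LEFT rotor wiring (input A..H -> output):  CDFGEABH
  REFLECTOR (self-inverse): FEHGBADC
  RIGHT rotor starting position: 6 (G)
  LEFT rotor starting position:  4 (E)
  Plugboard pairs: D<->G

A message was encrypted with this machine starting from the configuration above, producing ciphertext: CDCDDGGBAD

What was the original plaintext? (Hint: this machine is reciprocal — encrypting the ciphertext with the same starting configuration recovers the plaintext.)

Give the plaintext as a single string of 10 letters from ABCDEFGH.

Char 1 ('C'): step: R->7, L=4; C->plug->C->R->A->L->A->refl->F->L'->C->R'->A->plug->A
Char 2 ('D'): step: R->0, L->5 (L advanced); D->plug->G->R->G->L->B->refl->E->L'->B->R'->H->plug->H
Char 3 ('C'): step: R->1, L=5; C->plug->C->R->B->L->E->refl->B->L'->G->R'->A->plug->A
Char 4 ('D'): step: R->2, L=5; D->plug->G->R->C->L->C->refl->H->L'->H->R'->F->plug->F
Char 5 ('D'): step: R->3, L=5; D->plug->G->R->E->L->G->refl->D->L'->A->R'->B->plug->B
Char 6 ('G'): step: R->4, L=5; G->plug->D->R->F->L->A->refl->F->L'->D->R'->F->plug->F
Char 7 ('G'): step: R->5, L=5; G->plug->D->R->H->L->H->refl->C->L'->C->R'->E->plug->E
Char 8 ('B'): step: R->6, L=5; B->plug->B->R->D->L->F->refl->A->L'->F->R'->G->plug->D
Char 9 ('A'): step: R->7, L=5; A->plug->A->R->C->L->C->refl->H->L'->H->R'->H->plug->H
Char 10 ('D'): step: R->0, L->6 (L advanced); D->plug->G->R->G->L->G->refl->D->L'->A->R'->C->plug->C

Answer: AHAFBFEDHC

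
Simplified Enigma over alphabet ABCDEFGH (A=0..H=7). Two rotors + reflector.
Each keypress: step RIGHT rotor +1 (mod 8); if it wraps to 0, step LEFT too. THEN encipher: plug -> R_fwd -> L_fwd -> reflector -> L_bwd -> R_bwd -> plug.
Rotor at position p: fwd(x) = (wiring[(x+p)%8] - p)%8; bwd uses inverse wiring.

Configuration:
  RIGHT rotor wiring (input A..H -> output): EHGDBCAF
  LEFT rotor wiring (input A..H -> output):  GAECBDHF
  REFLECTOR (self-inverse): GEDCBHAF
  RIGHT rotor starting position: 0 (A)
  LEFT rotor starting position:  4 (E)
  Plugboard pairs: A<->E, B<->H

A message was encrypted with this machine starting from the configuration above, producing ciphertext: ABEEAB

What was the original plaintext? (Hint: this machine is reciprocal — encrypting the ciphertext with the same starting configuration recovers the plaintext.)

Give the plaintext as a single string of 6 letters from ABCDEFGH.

Answer: DFFFBE

Derivation:
Char 1 ('A'): step: R->1, L=4; A->plug->E->R->B->L->H->refl->F->L'->A->R'->D->plug->D
Char 2 ('B'): step: R->2, L=4; B->plug->H->R->F->L->E->refl->B->L'->D->R'->F->plug->F
Char 3 ('E'): step: R->3, L=4; E->plug->A->R->A->L->F->refl->H->L'->B->R'->F->plug->F
Char 4 ('E'): step: R->4, L=4; E->plug->A->R->F->L->E->refl->B->L'->D->R'->F->plug->F
Char 5 ('A'): step: R->5, L=4; A->plug->E->R->C->L->D->refl->C->L'->E->R'->H->plug->B
Char 6 ('B'): step: R->6, L=4; B->plug->H->R->E->L->C->refl->D->L'->C->R'->A->plug->E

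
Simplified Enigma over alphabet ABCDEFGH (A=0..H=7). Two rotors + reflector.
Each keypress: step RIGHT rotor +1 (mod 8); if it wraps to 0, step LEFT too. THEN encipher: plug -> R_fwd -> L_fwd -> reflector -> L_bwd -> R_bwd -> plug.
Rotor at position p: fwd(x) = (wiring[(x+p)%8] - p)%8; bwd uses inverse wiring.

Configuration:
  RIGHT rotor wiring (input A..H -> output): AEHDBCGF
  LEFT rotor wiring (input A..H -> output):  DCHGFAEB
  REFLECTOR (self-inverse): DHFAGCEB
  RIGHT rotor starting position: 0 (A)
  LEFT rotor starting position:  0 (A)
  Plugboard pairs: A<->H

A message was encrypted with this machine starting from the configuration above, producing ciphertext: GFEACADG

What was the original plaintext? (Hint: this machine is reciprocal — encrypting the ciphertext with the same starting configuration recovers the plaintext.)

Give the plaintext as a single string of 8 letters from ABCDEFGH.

Char 1 ('G'): step: R->1, L=0; G->plug->G->R->E->L->F->refl->C->L'->B->R'->E->plug->E
Char 2 ('F'): step: R->2, L=0; F->plug->F->R->D->L->G->refl->E->L'->G->R'->G->plug->G
Char 3 ('E'): step: R->3, L=0; E->plug->E->R->C->L->H->refl->B->L'->H->R'->C->plug->C
Char 4 ('A'): step: R->4, L=0; A->plug->H->R->H->L->B->refl->H->L'->C->R'->C->plug->C
Char 5 ('C'): step: R->5, L=0; C->plug->C->R->A->L->D->refl->A->L'->F->R'->A->plug->H
Char 6 ('A'): step: R->6, L=0; A->plug->H->R->E->L->F->refl->C->L'->B->R'->E->plug->E
Char 7 ('D'): step: R->7, L=0; D->plug->D->R->A->L->D->refl->A->L'->F->R'->C->plug->C
Char 8 ('G'): step: R->0, L->1 (L advanced); G->plug->G->R->G->L->A->refl->D->L'->F->R'->H->plug->A

Answer: EGCCHECA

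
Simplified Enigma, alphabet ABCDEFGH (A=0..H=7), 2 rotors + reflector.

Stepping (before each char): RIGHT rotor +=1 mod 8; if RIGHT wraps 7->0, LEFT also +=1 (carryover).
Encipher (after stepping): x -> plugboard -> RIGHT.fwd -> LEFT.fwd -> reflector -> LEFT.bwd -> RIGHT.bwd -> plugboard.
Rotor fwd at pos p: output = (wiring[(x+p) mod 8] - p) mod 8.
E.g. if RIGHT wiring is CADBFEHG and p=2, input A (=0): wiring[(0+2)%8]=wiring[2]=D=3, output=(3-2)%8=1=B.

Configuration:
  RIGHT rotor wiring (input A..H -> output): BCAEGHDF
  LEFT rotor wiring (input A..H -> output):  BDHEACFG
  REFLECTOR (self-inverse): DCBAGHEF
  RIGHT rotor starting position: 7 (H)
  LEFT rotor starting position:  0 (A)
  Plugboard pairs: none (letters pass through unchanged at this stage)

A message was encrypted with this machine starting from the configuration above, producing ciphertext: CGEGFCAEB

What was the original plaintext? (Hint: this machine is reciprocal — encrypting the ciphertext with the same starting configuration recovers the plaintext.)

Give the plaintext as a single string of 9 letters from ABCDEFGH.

Answer: DHDEBDHDH

Derivation:
Char 1 ('C'): step: R->0, L->1 (L advanced); C->plug->C->R->A->L->C->refl->B->L'->E->R'->D->plug->D
Char 2 ('G'): step: R->1, L=1; G->plug->G->R->E->L->B->refl->C->L'->A->R'->H->plug->H
Char 3 ('E'): step: R->2, L=1; E->plug->E->R->B->L->G->refl->E->L'->F->R'->D->plug->D
Char 4 ('G'): step: R->3, L=1; G->plug->G->R->H->L->A->refl->D->L'->C->R'->E->plug->E
Char 5 ('F'): step: R->4, L=1; F->plug->F->R->G->L->F->refl->H->L'->D->R'->B->plug->B
Char 6 ('C'): step: R->5, L=1; C->plug->C->R->A->L->C->refl->B->L'->E->R'->D->plug->D
Char 7 ('A'): step: R->6, L=1; A->plug->A->R->F->L->E->refl->G->L'->B->R'->H->plug->H
Char 8 ('E'): step: R->7, L=1; E->plug->E->R->F->L->E->refl->G->L'->B->R'->D->plug->D
Char 9 ('B'): step: R->0, L->2 (L advanced); B->plug->B->R->C->L->G->refl->E->L'->F->R'->H->plug->H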